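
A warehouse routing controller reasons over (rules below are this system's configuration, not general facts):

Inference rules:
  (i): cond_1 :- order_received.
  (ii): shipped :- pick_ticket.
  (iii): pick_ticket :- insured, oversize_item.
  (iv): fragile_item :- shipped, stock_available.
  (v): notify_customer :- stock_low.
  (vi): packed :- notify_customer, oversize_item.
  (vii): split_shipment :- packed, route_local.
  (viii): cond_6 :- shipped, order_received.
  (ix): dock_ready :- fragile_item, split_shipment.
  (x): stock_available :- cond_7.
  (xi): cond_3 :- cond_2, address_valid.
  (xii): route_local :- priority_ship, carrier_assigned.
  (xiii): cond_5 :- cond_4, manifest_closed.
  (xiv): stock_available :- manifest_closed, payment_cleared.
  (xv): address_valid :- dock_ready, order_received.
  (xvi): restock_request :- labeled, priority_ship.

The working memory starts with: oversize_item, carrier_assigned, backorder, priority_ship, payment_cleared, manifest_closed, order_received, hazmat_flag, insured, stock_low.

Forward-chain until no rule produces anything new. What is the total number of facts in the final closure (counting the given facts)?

Round 1: (i) [cond_1 :- order_received.]; (iii) [pick_ticket :- insured, oversize_item.]; (v) [notify_customer :- stock_low.]; (xii) [route_local :- priority_ship, carrier_assigned.]; (xiv) [stock_available :- manifest_closed, payment_cleared.]. Adds cond_1, pick_ticket, notify_customer, route_local, stock_available.
Round 2: (ii) [shipped :- pick_ticket.]; (vi) [packed :- notify_customer, oversize_item.]. Adds shipped, packed.
Round 3: (iv) [fragile_item :- shipped, stock_available.]; (vii) [split_shipment :- packed, route_local.]; (viii) [cond_6 :- shipped, order_received.]. Adds fragile_item, split_shipment, cond_6.
Round 4: (ix) [dock_ready :- fragile_item, split_shipment.]. Adds dock_ready.
Round 5: (xv) [address_valid :- dock_ready, order_received.]. Adds address_valid.
Closure: {address_valid, backorder, carrier_assigned, cond_1, cond_6, dock_ready, fragile_item, hazmat_flag, insured, manifest_closed, notify_customer, order_received, oversize_item, packed, payment_cleared, pick_ticket, priority_ship, route_local, shipped, split_shipment, stock_available, stock_low} — 22 facts.

22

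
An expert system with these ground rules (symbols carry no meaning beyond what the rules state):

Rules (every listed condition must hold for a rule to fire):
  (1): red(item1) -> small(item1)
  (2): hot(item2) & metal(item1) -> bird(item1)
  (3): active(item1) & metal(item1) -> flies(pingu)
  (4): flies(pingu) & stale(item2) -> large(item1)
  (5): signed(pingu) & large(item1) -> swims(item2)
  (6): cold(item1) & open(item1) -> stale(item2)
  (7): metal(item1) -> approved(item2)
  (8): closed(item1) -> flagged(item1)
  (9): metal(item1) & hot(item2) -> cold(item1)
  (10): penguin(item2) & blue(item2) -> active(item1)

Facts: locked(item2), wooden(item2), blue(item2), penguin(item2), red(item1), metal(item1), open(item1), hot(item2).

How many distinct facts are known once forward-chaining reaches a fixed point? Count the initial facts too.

16

[1] (1) [red(item1) -> small(item1)]; (2) [hot(item2) & metal(item1) -> bird(item1)]; (7) [metal(item1) -> approved(item2)]; (9) [metal(item1) & hot(item2) -> cold(item1)]; (10) [penguin(item2) & blue(item2) -> active(item1)]. ⇒ new: small(item1), bird(item1), approved(item2), cold(item1), active(item1).
[2] (3) [active(item1) & metal(item1) -> flies(pingu)]; (6) [cold(item1) & open(item1) -> stale(item2)]. ⇒ new: flies(pingu), stale(item2).
[3] (4) [flies(pingu) & stale(item2) -> large(item1)]. ⇒ new: large(item1).
Closure: {active(item1), approved(item2), bird(item1), blue(item2), cold(item1), flies(pingu), hot(item2), large(item1), locked(item2), metal(item1), open(item1), penguin(item2), red(item1), small(item1), stale(item2), wooden(item2)} — 16 facts.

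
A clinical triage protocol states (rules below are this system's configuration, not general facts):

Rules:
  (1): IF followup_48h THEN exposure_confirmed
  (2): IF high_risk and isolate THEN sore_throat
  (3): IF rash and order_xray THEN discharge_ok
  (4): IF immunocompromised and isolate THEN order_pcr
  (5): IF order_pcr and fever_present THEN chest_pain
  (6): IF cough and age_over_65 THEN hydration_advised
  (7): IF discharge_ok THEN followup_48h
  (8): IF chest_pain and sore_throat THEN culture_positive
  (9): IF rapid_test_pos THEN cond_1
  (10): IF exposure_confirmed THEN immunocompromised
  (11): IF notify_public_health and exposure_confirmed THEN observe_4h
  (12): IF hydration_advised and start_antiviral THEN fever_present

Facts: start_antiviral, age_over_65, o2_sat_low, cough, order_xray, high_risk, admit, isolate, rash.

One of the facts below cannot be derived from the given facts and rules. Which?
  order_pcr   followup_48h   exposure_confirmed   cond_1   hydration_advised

Round 1: (2) [IF high_risk and isolate THEN sore_throat]; (3) [IF rash and order_xray THEN discharge_ok]; (6) [IF cough and age_over_65 THEN hydration_advised]. Adds sore_throat, discharge_ok, hydration_advised.
Round 2: (7) [IF discharge_ok THEN followup_48h]; (12) [IF hydration_advised and start_antiviral THEN fever_present]. Adds followup_48h, fever_present.
Round 3: (1) [IF followup_48h THEN exposure_confirmed]. Adds exposure_confirmed.
Round 4: (10) [IF exposure_confirmed THEN immunocompromised]. Adds immunocompromised.
Round 5: (4) [IF immunocompromised and isolate THEN order_pcr]. Adds order_pcr.
Round 6: (5) [IF order_pcr and fever_present THEN chest_pain]. Adds chest_pain.
Round 7: (8) [IF chest_pain and sore_throat THEN culture_positive]. Adds culture_positive.
Derived: followup_48h (round 2), exposure_confirmed (round 3), order_pcr (round 5), hydration_advised (round 1). cond_1 never appears in any round.

cond_1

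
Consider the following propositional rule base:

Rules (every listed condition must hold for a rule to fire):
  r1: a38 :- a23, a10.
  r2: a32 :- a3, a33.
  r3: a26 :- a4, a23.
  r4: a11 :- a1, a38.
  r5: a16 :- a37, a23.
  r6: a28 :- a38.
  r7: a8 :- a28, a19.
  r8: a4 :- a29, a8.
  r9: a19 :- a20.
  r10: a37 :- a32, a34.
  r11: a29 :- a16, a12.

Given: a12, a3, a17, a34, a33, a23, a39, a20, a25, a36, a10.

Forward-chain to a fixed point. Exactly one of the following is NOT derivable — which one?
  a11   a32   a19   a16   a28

Round 1: r1 [a38 :- a23, a10.]; r2 [a32 :- a3, a33.]; r9 [a19 :- a20.]. New: a38, a32, a19.
Round 2: r6 [a28 :- a38.]; r10 [a37 :- a32, a34.]. New: a28, a37.
Round 3: r5 [a16 :- a37, a23.]; r7 [a8 :- a28, a19.]. New: a16, a8.
Round 4: r11 [a29 :- a16, a12.]. New: a29.
Round 5: r8 [a4 :- a29, a8.]. New: a4.
Round 6: r3 [a26 :- a4, a23.]. New: a26.
Derived: a19 (round 1), a32 (round 1), a16 (round 3), a28 (round 2). a11 never appears in any round.

a11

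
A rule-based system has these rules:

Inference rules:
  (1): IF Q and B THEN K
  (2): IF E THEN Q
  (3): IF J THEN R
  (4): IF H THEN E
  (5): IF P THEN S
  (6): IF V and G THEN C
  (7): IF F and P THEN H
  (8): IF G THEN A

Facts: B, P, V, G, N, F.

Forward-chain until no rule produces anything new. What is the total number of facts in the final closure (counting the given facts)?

13

Round 1: (5) [IF P THEN S]; (6) [IF V and G THEN C]; (7) [IF F and P THEN H]; (8) [IF G THEN A]. New: S, C, H, A.
Round 2: (4) [IF H THEN E]. New: E.
Round 3: (2) [IF E THEN Q]. New: Q.
Round 4: (1) [IF Q and B THEN K]. New: K.
Closure: {A, B, C, E, F, G, H, K, N, P, Q, S, V} — 13 facts.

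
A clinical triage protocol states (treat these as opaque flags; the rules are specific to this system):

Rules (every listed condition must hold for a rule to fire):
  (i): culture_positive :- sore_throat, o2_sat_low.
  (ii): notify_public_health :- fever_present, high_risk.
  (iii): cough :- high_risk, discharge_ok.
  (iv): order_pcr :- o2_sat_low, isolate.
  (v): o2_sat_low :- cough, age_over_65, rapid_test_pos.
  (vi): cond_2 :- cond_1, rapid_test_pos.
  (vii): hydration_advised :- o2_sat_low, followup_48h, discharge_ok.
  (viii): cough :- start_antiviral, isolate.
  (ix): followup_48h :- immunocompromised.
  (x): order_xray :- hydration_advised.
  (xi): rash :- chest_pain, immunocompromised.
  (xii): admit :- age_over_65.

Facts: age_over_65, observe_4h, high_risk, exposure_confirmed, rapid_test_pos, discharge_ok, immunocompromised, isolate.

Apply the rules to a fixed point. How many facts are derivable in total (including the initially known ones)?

15

Round 1 fires (iii), (ix), (xii), giving cough, followup_48h, admit.
Round 2 fires (v), giving o2_sat_low.
Round 3 fires (iv), (vii), giving order_pcr, hydration_advised.
Round 4 fires (x), giving order_xray.
Closure: {admit, age_over_65, cough, discharge_ok, exposure_confirmed, followup_48h, high_risk, hydration_advised, immunocompromised, isolate, o2_sat_low, observe_4h, order_pcr, order_xray, rapid_test_pos} — 15 facts.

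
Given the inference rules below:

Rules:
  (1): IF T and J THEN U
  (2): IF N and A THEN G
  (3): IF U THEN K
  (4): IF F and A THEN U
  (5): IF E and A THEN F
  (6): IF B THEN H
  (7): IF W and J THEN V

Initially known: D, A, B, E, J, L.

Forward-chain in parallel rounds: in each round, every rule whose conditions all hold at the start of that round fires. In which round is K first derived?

Round 1 fires (5), (6), giving F, H.
Round 2 fires (4), giving U.
Round 3 fires (3), giving K.
K first appears in round 3.

3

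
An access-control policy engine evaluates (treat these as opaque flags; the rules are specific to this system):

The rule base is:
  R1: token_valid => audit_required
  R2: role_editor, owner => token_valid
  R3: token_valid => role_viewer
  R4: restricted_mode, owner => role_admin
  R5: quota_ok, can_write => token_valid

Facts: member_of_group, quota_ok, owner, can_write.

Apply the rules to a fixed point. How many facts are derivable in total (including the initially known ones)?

7

[1] R5 [quota_ok, can_write => token_valid]. ⇒ new: token_valid.
[2] R1 [token_valid => audit_required]; R3 [token_valid => role_viewer]. ⇒ new: audit_required, role_viewer.
Closure: {audit_required, can_write, member_of_group, owner, quota_ok, role_viewer, token_valid} — 7 facts.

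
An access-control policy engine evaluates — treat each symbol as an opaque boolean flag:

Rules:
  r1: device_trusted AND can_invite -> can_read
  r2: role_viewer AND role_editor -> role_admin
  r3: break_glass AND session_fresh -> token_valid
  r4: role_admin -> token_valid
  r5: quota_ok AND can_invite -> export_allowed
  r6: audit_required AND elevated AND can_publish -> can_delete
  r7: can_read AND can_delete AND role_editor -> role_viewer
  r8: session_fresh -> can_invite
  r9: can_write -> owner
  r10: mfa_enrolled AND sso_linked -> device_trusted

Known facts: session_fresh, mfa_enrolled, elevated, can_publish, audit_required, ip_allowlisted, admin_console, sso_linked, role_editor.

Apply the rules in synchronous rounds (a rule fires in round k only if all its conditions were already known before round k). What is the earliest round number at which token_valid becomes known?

5

Round 1: r6 [audit_required AND elevated AND can_publish -> can_delete]; r8 [session_fresh -> can_invite]; r10 [mfa_enrolled AND sso_linked -> device_trusted]. New: can_delete, can_invite, device_trusted.
Round 2: r1 [device_trusted AND can_invite -> can_read]. New: can_read.
Round 3: r7 [can_read AND can_delete AND role_editor -> role_viewer]. New: role_viewer.
Round 4: r2 [role_viewer AND role_editor -> role_admin]. New: role_admin.
Round 5: r4 [role_admin -> token_valid]. New: token_valid.
token_valid first appears in round 5.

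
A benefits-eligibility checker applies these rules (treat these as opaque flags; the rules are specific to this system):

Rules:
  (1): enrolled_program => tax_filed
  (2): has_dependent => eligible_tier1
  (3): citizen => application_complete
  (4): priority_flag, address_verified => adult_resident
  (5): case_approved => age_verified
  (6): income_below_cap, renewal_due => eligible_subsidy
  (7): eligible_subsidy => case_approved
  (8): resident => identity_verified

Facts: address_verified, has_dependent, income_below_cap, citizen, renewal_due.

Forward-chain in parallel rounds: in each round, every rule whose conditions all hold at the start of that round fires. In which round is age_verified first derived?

Round 1 — (2), (3), (6), derive eligible_tier1, application_complete, eligible_subsidy.
Round 2 — (7), derive case_approved.
Round 3 — (5), derive age_verified.
age_verified first appears in round 3.

3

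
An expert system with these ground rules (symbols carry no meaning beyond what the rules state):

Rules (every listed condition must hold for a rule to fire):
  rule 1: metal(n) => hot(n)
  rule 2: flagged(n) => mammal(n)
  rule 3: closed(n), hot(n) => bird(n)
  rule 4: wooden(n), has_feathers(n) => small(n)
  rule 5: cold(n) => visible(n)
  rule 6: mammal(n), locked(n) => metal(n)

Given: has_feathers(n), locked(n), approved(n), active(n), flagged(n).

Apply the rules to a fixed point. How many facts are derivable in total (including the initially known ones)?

8

Round 1: rule 2 [flagged(n) => mammal(n)]. Adds mammal(n).
Round 2: rule 6 [mammal(n), locked(n) => metal(n)]. Adds metal(n).
Round 3: rule 1 [metal(n) => hot(n)]. Adds hot(n).
Closure: {active(n), approved(n), flagged(n), has_feathers(n), hot(n), locked(n), mammal(n), metal(n)} — 8 facts.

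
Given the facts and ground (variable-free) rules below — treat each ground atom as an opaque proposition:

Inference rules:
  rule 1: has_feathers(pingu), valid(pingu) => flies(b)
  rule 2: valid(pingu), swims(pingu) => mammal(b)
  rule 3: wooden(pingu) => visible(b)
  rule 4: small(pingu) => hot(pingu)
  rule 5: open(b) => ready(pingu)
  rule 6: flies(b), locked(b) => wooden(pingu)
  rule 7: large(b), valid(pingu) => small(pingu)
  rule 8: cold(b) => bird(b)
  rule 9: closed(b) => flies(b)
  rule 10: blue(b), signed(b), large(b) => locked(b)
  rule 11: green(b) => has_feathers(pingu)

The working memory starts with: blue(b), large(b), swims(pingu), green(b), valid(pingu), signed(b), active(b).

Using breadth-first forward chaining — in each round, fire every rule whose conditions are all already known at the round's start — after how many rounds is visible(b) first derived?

4

[1] rule 2 [valid(pingu), swims(pingu) => mammal(b)]; rule 7 [large(b), valid(pingu) => small(pingu)]; rule 10 [blue(b), signed(b), large(b) => locked(b)]; rule 11 [green(b) => has_feathers(pingu)]. ⇒ new: mammal(b), small(pingu), locked(b), has_feathers(pingu).
[2] rule 1 [has_feathers(pingu), valid(pingu) => flies(b)]; rule 4 [small(pingu) => hot(pingu)]. ⇒ new: flies(b), hot(pingu).
[3] rule 6 [flies(b), locked(b) => wooden(pingu)]. ⇒ new: wooden(pingu).
[4] rule 3 [wooden(pingu) => visible(b)]. ⇒ new: visible(b).
visible(b) first appears in round 4.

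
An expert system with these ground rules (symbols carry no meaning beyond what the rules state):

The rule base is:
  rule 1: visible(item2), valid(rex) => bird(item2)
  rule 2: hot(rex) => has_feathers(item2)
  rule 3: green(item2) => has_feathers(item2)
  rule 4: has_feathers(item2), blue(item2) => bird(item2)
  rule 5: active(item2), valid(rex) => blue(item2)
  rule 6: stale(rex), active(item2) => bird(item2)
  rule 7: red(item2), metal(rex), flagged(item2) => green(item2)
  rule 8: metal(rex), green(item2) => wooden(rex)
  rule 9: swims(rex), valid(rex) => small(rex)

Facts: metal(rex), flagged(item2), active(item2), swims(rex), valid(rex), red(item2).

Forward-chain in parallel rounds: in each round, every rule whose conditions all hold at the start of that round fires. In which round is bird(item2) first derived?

3

Round 1 fires rule 5, rule 7, rule 9, giving blue(item2), green(item2), small(rex).
Round 2 fires rule 3, rule 8, giving has_feathers(item2), wooden(rex).
Round 3 fires rule 4, giving bird(item2).
bird(item2) first appears in round 3.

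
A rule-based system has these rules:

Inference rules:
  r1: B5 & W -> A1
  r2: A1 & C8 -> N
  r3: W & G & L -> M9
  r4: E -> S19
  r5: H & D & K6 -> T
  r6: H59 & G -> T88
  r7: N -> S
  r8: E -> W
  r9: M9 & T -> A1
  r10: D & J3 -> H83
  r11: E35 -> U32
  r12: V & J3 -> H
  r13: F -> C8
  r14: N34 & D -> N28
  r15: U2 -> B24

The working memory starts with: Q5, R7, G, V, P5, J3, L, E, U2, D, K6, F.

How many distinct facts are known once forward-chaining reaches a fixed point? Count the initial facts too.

23

Round 1: r4 [E -> S19]; r8 [E -> W]; r10 [D & J3 -> H83]; r12 [V & J3 -> H]; r13 [F -> C8]; r15 [U2 -> B24]. Adds S19, W, H83, H, C8, B24.
Round 2: r3 [W & G & L -> M9]; r5 [H & D & K6 -> T]. Adds M9, T.
Round 3: r9 [M9 & T -> A1]. Adds A1.
Round 4: r2 [A1 & C8 -> N]. Adds N.
Round 5: r7 [N -> S]. Adds S.
Closure: {A1, B24, C8, D, E, F, G, H, H83, J3, K6, L, M9, N, P5, Q5, R7, S, S19, T, U2, V, W} — 23 facts.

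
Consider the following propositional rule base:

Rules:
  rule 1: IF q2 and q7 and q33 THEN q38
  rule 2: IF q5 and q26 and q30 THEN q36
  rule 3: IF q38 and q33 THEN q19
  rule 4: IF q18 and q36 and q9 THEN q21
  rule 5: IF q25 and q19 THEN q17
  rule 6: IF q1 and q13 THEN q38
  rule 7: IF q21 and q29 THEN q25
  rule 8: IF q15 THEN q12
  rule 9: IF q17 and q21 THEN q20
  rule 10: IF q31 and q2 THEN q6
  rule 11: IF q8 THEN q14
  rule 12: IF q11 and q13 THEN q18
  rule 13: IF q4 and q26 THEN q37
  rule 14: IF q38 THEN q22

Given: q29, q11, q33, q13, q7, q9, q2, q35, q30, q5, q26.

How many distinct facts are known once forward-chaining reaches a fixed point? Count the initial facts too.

20

Round 1 — rule 1, rule 2, rule 12, derive q38, q36, q18.
Round 2 — rule 3, rule 4, rule 14, derive q19, q21, q22.
Round 3 — rule 7, derive q25.
Round 4 — rule 5, derive q17.
Round 5 — rule 9, derive q20.
Closure: {q11, q13, q17, q18, q19, q2, q20, q21, q22, q25, q26, q29, q30, q33, q35, q36, q38, q5, q7, q9} — 20 facts.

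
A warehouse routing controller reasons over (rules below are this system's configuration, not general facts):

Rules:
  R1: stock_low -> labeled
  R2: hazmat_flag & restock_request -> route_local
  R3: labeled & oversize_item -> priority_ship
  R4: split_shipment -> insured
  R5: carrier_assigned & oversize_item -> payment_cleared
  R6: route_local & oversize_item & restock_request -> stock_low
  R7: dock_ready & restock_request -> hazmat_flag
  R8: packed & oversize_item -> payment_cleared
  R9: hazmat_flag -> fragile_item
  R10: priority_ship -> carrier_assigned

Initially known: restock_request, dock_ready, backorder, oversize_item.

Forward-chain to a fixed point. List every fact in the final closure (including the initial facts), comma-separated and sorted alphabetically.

backorder, carrier_assigned, dock_ready, fragile_item, hazmat_flag, labeled, oversize_item, payment_cleared, priority_ship, restock_request, route_local, stock_low

[1] R7 [dock_ready & restock_request -> hazmat_flag]. ⇒ new: hazmat_flag.
[2] R2 [hazmat_flag & restock_request -> route_local]; R9 [hazmat_flag -> fragile_item]. ⇒ new: route_local, fragile_item.
[3] R6 [route_local & oversize_item & restock_request -> stock_low]. ⇒ new: stock_low.
[4] R1 [stock_low -> labeled]. ⇒ new: labeled.
[5] R3 [labeled & oversize_item -> priority_ship]. ⇒ new: priority_ship.
[6] R10 [priority_ship -> carrier_assigned]. ⇒ new: carrier_assigned.
[7] R5 [carrier_assigned & oversize_item -> payment_cleared]. ⇒ new: payment_cleared.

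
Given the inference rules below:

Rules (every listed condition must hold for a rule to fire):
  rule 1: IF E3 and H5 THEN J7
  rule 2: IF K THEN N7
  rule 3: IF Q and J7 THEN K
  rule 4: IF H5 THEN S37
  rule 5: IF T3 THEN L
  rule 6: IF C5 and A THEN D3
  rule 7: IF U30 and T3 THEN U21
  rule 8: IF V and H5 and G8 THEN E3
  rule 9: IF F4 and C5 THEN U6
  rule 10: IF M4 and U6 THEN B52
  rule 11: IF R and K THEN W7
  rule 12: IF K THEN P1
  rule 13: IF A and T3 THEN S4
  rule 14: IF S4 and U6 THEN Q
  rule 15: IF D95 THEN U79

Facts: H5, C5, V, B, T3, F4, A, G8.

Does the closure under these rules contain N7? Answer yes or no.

yes

Round 1 — rule 4, rule 5, rule 6, rule 8, rule 9, rule 13, derive S37, L, D3, E3, U6, S4.
Round 2 — rule 1, rule 14, derive J7, Q.
Round 3 — rule 3, derive K.
Round 4 — rule 2, rule 12, derive N7, P1.
N7 appears in round 4, so it is derivable.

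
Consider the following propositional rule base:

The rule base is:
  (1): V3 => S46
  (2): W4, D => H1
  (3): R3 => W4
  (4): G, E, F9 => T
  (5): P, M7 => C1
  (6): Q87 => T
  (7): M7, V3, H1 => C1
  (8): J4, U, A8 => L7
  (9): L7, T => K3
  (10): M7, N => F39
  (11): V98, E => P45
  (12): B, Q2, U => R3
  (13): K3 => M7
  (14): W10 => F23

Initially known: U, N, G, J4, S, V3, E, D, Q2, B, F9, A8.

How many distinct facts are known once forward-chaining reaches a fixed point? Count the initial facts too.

Round 1 — (1), (4), (8), (12), derive S46, T, L7, R3.
Round 2 — (3), (9), derive W4, K3.
Round 3 — (2), (13), derive H1, M7.
Round 4 — (7), (10), derive C1, F39.
Closure: {A8, B, C1, D, E, F39, F9, G, H1, J4, K3, L7, M7, N, Q2, R3, S, S46, T, U, V3, W4} — 22 facts.

22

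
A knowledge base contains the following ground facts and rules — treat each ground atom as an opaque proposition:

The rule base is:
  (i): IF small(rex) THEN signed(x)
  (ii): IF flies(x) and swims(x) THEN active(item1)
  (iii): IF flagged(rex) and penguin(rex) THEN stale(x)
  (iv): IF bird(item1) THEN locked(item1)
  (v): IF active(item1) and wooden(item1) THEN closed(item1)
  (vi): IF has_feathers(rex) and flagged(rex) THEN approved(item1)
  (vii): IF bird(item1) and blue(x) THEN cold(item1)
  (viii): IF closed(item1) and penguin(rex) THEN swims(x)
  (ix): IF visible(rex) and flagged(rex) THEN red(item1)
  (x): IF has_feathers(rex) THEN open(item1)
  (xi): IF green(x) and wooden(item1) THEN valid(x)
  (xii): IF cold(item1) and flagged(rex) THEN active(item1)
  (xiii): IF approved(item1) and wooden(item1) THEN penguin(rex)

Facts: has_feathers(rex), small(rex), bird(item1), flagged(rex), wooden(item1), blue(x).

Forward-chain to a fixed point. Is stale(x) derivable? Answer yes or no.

Round 1 — (i), (iv), (vi), (vii), (x), derive signed(x), locked(item1), approved(item1), cold(item1), open(item1).
Round 2 — (xii), (xiii), derive active(item1), penguin(rex).
Round 3 — (iii), (v), derive stale(x), closed(item1).
Round 4 — (viii), derive swims(x).
stale(x) appears in round 3, so it is derivable.

yes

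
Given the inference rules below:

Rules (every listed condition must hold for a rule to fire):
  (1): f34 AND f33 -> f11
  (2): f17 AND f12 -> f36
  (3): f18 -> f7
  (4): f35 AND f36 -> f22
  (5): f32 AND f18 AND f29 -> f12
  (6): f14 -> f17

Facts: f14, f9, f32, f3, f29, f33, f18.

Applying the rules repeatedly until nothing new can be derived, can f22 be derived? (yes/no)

Round 1 — (3), (5), (6), derive f7, f12, f17.
Round 2 — (2), derive f36.
Fixed point reached. f22 is concluded only by (4); (4) needs f35 (never derived).

no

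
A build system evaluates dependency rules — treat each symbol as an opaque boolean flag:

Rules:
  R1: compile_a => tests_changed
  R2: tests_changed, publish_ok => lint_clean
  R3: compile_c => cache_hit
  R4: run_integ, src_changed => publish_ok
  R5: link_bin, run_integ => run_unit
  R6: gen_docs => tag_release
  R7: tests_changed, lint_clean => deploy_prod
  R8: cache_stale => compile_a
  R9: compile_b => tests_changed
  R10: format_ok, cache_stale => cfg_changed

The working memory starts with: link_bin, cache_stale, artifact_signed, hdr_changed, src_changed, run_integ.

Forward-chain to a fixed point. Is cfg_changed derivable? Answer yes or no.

no

[1] R4 [run_integ, src_changed => publish_ok]; R5 [link_bin, run_integ => run_unit]; R8 [cache_stale => compile_a]. ⇒ new: publish_ok, run_unit, compile_a.
[2] R1 [compile_a => tests_changed]. ⇒ new: tests_changed.
[3] R2 [tests_changed, publish_ok => lint_clean]. ⇒ new: lint_clean.
[4] R7 [tests_changed, lint_clean => deploy_prod]. ⇒ new: deploy_prod.
Fixed point reached. cfg_changed is concluded only by R10; R10 needs format_ok (never derived).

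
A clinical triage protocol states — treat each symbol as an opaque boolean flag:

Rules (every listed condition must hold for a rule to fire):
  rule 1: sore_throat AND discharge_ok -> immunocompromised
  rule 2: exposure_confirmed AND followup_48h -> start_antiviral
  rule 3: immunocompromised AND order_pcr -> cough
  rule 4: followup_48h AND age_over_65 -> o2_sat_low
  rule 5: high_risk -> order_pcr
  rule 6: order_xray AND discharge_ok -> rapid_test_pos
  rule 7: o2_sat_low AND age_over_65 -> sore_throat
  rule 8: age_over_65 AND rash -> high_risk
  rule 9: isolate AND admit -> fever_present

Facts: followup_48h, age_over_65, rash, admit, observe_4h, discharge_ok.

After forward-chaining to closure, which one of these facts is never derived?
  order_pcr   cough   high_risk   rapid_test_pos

[1] rule 4 [followup_48h AND age_over_65 -> o2_sat_low]; rule 8 [age_over_65 AND rash -> high_risk]. ⇒ new: o2_sat_low, high_risk.
[2] rule 5 [high_risk -> order_pcr]; rule 7 [o2_sat_low AND age_over_65 -> sore_throat]. ⇒ new: order_pcr, sore_throat.
[3] rule 1 [sore_throat AND discharge_ok -> immunocompromised]. ⇒ new: immunocompromised.
[4] rule 3 [immunocompromised AND order_pcr -> cough]. ⇒ new: cough.
Derived: high_risk (round 1), cough (round 4), order_pcr (round 2). rapid_test_pos never appears in any round.

rapid_test_pos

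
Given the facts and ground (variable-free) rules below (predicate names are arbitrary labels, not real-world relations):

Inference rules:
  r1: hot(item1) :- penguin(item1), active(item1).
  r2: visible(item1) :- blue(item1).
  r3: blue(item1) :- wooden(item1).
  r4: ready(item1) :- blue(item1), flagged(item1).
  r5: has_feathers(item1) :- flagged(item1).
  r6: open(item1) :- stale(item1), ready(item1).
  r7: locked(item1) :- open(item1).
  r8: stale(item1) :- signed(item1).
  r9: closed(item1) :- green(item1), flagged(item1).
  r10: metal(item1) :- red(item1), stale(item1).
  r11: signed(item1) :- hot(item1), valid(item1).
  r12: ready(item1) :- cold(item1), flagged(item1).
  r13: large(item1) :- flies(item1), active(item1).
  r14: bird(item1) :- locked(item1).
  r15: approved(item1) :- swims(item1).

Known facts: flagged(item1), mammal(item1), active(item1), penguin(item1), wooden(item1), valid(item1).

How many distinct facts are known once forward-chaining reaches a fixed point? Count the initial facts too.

16

Round 1: r1 [hot(item1) :- penguin(item1), active(item1).]; r3 [blue(item1) :- wooden(item1).]; r5 [has_feathers(item1) :- flagged(item1).]. New: hot(item1), blue(item1), has_feathers(item1).
Round 2: r2 [visible(item1) :- blue(item1).]; r4 [ready(item1) :- blue(item1), flagged(item1).]; r11 [signed(item1) :- hot(item1), valid(item1).]. New: visible(item1), ready(item1), signed(item1).
Round 3: r8 [stale(item1) :- signed(item1).]. New: stale(item1).
Round 4: r6 [open(item1) :- stale(item1), ready(item1).]. New: open(item1).
Round 5: r7 [locked(item1) :- open(item1).]. New: locked(item1).
Round 6: r14 [bird(item1) :- locked(item1).]. New: bird(item1).
Closure: {active(item1), bird(item1), blue(item1), flagged(item1), has_feathers(item1), hot(item1), locked(item1), mammal(item1), open(item1), penguin(item1), ready(item1), signed(item1), stale(item1), valid(item1), visible(item1), wooden(item1)} — 16 facts.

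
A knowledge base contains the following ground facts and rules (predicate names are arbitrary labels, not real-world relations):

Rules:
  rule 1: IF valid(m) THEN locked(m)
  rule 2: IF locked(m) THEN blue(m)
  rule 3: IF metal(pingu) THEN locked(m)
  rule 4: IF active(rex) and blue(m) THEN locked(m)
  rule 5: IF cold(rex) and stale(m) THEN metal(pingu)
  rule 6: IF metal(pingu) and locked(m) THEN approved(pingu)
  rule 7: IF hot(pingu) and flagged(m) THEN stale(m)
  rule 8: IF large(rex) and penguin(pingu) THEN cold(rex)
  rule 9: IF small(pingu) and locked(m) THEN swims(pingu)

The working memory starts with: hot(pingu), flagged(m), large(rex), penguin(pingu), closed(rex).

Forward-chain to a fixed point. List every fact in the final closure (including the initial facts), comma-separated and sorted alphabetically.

Round 1: rule 7 [IF hot(pingu) and flagged(m) THEN stale(m)]; rule 8 [IF large(rex) and penguin(pingu) THEN cold(rex)]. Adds stale(m), cold(rex).
Round 2: rule 5 [IF cold(rex) and stale(m) THEN metal(pingu)]. Adds metal(pingu).
Round 3: rule 3 [IF metal(pingu) THEN locked(m)]. Adds locked(m).
Round 4: rule 2 [IF locked(m) THEN blue(m)]; rule 6 [IF metal(pingu) and locked(m) THEN approved(pingu)]. Adds blue(m), approved(pingu).

approved(pingu), blue(m), closed(rex), cold(rex), flagged(m), hot(pingu), large(rex), locked(m), metal(pingu), penguin(pingu), stale(m)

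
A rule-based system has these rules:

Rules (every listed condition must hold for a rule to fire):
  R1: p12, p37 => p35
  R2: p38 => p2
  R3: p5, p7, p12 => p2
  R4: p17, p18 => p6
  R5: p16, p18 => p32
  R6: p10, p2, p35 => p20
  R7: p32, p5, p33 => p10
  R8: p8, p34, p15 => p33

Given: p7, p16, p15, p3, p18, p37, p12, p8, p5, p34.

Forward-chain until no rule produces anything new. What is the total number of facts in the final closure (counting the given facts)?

Round 1: R1 [p12, p37 => p35]; R3 [p5, p7, p12 => p2]; R5 [p16, p18 => p32]; R8 [p8, p34, p15 => p33]. New: p35, p2, p32, p33.
Round 2: R7 [p32, p5, p33 => p10]. New: p10.
Round 3: R6 [p10, p2, p35 => p20]. New: p20.
Closure: {p10, p12, p15, p16, p18, p2, p20, p3, p32, p33, p34, p35, p37, p5, p7, p8} — 16 facts.

16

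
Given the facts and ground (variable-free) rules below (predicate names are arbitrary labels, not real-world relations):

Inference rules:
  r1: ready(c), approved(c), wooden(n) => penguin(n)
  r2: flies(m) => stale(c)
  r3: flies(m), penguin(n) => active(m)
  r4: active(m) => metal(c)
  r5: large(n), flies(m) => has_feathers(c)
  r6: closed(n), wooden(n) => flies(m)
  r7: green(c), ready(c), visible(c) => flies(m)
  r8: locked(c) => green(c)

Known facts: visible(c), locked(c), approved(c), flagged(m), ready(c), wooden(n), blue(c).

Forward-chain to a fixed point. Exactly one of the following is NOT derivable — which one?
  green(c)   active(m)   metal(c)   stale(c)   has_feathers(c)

Round 1: r1 [ready(c), approved(c), wooden(n) => penguin(n)]; r8 [locked(c) => green(c)]. Adds penguin(n), green(c).
Round 2: r7 [green(c), ready(c), visible(c) => flies(m)]. Adds flies(m).
Round 3: r2 [flies(m) => stale(c)]; r3 [flies(m), penguin(n) => active(m)]. Adds stale(c), active(m).
Round 4: r4 [active(m) => metal(c)]. Adds metal(c).
Derived: green(c) (round 1), active(m) (round 3), stale(c) (round 3), metal(c) (round 4). has_feathers(c) never appears in any round.

has_feathers(c)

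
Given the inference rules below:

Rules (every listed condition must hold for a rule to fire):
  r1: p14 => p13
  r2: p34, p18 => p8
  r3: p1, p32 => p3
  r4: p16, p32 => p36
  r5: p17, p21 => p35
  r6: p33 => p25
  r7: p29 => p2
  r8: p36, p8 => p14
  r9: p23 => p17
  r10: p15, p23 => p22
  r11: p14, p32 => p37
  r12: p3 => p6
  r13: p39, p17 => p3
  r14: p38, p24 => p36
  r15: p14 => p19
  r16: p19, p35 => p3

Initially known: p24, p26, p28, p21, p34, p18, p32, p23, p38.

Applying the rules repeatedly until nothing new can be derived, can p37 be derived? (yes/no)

Round 1: r2 [p34, p18 => p8]; r9 [p23 => p17]; r14 [p38, p24 => p36]. New: p8, p17, p36.
Round 2: r5 [p17, p21 => p35]; r8 [p36, p8 => p14]. New: p35, p14.
Round 3: r1 [p14 => p13]; r11 [p14, p32 => p37]; r15 [p14 => p19]. New: p13, p37, p19.
Round 4: r16 [p19, p35 => p3]. New: p3.
Round 5: r12 [p3 => p6]. New: p6.
p37 appears in round 3, so it is derivable.

yes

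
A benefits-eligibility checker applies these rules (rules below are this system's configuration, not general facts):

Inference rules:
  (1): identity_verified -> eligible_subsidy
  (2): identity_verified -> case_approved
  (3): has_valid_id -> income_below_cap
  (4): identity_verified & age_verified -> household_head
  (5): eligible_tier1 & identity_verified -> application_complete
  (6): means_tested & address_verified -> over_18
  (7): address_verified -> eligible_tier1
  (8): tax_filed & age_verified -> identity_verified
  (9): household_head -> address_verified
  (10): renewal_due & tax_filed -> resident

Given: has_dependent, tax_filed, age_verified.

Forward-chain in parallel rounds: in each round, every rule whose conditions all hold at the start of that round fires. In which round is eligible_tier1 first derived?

4

Round 1: (8) [tax_filed & age_verified -> identity_verified]. New: identity_verified.
Round 2: (1) [identity_verified -> eligible_subsidy]; (2) [identity_verified -> case_approved]; (4) [identity_verified & age_verified -> household_head]. New: eligible_subsidy, case_approved, household_head.
Round 3: (9) [household_head -> address_verified]. New: address_verified.
Round 4: (7) [address_verified -> eligible_tier1]. New: eligible_tier1.
eligible_tier1 first appears in round 4.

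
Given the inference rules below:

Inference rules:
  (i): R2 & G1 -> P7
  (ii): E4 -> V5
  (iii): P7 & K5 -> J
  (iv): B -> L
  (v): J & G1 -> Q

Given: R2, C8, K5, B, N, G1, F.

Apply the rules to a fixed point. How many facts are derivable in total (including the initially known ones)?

11

Round 1: (i) [R2 & G1 -> P7]; (iv) [B -> L]. New: P7, L.
Round 2: (iii) [P7 & K5 -> J]. New: J.
Round 3: (v) [J & G1 -> Q]. New: Q.
Closure: {B, C8, F, G1, J, K5, L, N, P7, Q, R2} — 11 facts.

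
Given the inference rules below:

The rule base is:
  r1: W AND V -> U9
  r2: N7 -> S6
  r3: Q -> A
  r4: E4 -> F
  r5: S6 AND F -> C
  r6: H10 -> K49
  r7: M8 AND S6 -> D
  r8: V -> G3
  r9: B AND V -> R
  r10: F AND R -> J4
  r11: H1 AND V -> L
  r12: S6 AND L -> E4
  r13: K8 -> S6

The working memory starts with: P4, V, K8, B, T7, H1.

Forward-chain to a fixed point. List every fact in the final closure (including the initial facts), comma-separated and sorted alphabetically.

B, C, E4, F, G3, H1, J4, K8, L, P4, R, S6, T7, V

[1] r8 [V -> G3]; r9 [B AND V -> R]; r11 [H1 AND V -> L]; r13 [K8 -> S6]. ⇒ new: G3, R, L, S6.
[2] r12 [S6 AND L -> E4]. ⇒ new: E4.
[3] r4 [E4 -> F]. ⇒ new: F.
[4] r5 [S6 AND F -> C]; r10 [F AND R -> J4]. ⇒ new: C, J4.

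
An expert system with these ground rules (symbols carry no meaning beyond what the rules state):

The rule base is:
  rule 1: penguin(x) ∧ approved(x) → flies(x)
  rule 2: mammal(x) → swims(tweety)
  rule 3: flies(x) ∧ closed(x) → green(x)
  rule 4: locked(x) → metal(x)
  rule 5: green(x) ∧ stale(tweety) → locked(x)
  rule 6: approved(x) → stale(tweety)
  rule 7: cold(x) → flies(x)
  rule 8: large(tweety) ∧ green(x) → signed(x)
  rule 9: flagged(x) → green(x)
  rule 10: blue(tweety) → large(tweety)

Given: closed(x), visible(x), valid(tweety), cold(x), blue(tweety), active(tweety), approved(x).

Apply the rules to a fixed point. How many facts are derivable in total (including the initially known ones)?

Round 1: rule 6 [approved(x) → stale(tweety)]; rule 7 [cold(x) → flies(x)]; rule 10 [blue(tweety) → large(tweety)]. New: stale(tweety), flies(x), large(tweety).
Round 2: rule 3 [flies(x) ∧ closed(x) → green(x)]. New: green(x).
Round 3: rule 5 [green(x) ∧ stale(tweety) → locked(x)]; rule 8 [large(tweety) ∧ green(x) → signed(x)]. New: locked(x), signed(x).
Round 4: rule 4 [locked(x) → metal(x)]. New: metal(x).
Closure: {active(tweety), approved(x), blue(tweety), closed(x), cold(x), flies(x), green(x), large(tweety), locked(x), metal(x), signed(x), stale(tweety), valid(tweety), visible(x)} — 14 facts.

14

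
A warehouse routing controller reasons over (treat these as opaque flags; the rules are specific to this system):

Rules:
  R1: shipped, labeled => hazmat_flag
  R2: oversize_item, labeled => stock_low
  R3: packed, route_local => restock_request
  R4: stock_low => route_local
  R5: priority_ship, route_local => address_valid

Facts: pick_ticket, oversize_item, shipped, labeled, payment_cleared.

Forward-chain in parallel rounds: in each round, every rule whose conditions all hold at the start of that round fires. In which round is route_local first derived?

2

Round 1 — R1, R2, derive hazmat_flag, stock_low.
Round 2 — R4, derive route_local.
route_local first appears in round 2.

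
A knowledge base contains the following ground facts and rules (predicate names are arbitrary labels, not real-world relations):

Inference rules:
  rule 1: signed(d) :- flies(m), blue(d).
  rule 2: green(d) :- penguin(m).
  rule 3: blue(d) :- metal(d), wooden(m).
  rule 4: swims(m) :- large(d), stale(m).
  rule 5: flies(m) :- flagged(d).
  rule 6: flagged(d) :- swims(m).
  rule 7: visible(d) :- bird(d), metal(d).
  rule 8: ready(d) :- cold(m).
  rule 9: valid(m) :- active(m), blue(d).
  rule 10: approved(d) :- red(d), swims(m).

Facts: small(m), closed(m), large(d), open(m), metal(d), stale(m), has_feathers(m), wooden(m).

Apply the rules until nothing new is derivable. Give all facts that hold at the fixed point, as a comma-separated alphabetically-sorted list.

blue(d), closed(m), flagged(d), flies(m), has_feathers(m), large(d), metal(d), open(m), signed(d), small(m), stale(m), swims(m), wooden(m)

Round 1 — rule 3, rule 4, derive blue(d), swims(m).
Round 2 — rule 6, derive flagged(d).
Round 3 — rule 5, derive flies(m).
Round 4 — rule 1, derive signed(d).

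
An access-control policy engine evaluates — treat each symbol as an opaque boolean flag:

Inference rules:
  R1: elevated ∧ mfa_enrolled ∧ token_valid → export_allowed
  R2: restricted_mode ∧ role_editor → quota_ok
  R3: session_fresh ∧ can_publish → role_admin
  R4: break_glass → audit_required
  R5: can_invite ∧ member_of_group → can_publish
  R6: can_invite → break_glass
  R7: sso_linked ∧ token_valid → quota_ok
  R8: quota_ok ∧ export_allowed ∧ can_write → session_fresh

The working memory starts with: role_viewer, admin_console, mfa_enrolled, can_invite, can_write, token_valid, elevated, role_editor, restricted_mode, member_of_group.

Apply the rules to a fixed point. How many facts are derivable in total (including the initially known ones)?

Round 1 — R1, R2, R5, R6, derive export_allowed, quota_ok, can_publish, break_glass.
Round 2 — R4, R8, derive audit_required, session_fresh.
Round 3 — R3, derive role_admin.
Closure: {admin_console, audit_required, break_glass, can_invite, can_publish, can_write, elevated, export_allowed, member_of_group, mfa_enrolled, quota_ok, restricted_mode, role_admin, role_editor, role_viewer, session_fresh, token_valid} — 17 facts.

17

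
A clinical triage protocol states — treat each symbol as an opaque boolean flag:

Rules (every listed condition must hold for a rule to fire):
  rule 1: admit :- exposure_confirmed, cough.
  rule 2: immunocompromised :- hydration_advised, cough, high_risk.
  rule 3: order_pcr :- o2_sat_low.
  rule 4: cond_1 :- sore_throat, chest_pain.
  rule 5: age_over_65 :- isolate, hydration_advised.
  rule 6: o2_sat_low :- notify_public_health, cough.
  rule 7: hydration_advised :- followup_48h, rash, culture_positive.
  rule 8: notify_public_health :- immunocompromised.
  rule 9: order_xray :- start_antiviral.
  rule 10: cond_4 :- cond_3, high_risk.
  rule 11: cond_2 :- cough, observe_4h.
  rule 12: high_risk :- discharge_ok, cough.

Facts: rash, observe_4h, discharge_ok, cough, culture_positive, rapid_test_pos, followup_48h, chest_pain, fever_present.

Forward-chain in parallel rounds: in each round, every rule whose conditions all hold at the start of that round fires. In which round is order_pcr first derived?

Round 1 fires rule 7, rule 11, rule 12, giving hydration_advised, cond_2, high_risk.
Round 2 fires rule 2, giving immunocompromised.
Round 3 fires rule 8, giving notify_public_health.
Round 4 fires rule 6, giving o2_sat_low.
Round 5 fires rule 3, giving order_pcr.
order_pcr first appears in round 5.

5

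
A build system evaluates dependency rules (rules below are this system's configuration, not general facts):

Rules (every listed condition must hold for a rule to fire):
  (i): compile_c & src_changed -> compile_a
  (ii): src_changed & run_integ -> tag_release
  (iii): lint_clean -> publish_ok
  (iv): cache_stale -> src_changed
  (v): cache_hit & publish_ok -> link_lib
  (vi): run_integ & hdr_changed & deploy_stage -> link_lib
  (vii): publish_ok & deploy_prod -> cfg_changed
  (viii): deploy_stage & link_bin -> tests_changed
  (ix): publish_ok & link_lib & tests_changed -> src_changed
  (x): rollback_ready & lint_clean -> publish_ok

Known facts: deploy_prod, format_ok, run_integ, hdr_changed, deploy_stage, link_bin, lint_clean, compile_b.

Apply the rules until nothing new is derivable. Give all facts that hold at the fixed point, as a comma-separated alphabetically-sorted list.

cfg_changed, compile_b, deploy_prod, deploy_stage, format_ok, hdr_changed, link_bin, link_lib, lint_clean, publish_ok, run_integ, src_changed, tag_release, tests_changed

Round 1 — (iii), (vi), (viii), derive publish_ok, link_lib, tests_changed.
Round 2 — (vii), (ix), derive cfg_changed, src_changed.
Round 3 — (ii), derive tag_release.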